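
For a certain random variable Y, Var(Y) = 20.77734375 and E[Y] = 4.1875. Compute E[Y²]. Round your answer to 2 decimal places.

38.31

E[Y²] = Var(Y) + (E[Y])² = 20.77734375 + (4.1875)² = 38.3125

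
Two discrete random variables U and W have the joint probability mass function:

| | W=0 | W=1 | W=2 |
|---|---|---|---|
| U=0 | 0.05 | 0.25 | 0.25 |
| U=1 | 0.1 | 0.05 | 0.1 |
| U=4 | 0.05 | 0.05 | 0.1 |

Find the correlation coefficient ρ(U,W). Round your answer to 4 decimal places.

E[U] = 1.05,  E[W] = 1.25
E[UW] = 1.25
cov(U,W) = E[UW] − E[U]E[W] = 1.25 − (1.05)(1.25) = -0.0625
var(U) = 2.3475,  var(W) = 0.5875
ρ = -0.0625 / √(2.3475·0.5875) ≈ -0.0532

-0.0532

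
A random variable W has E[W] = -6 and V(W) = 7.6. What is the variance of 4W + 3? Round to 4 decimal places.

121.6000

V(4W + 3) = (4)²·V(W) = 16·7.6 = 121.6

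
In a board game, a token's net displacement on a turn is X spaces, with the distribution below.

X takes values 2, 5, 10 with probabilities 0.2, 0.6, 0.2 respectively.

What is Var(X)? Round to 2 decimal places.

6.64

E[X] = (2)(0.2) + (5)(0.6) + (10)(0.2) = 5.4
E[X²] = (2)²(0.2) + (5)²(0.6) + (10)²(0.2) = 35.8
Var(X) = E[X²] − (E[X])² = 35.8 − (5.4)² = 6.64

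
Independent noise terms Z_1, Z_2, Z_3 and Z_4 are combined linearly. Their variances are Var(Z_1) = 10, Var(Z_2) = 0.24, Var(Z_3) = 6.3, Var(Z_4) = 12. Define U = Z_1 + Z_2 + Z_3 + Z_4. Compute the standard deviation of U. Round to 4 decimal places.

By independence, Var(U) = (1)²Var(Z_1) + (1)²Var(Z_2) + (1)²Var(Z_3) + (1)²Var(Z_4)
= (1)²·10 + (1)²·0.24 + (1)²·6.3 + (1)²·12 = 28.54
SD(U) = √28.54 ≈ 5.3423

5.3423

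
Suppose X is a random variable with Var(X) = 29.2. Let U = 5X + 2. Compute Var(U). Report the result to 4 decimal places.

Var(5X + 2) = (5)²·Var(X) = 25·29.2 = 730

730.0000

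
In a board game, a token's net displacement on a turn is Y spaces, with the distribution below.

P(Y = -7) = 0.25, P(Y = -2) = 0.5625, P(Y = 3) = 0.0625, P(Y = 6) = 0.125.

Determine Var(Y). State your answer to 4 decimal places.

15.8086

E[Y] = (-7)(0.25) + (-2)(0.5625) + (3)(0.0625) + (6)(0.125) = -1.9375
E[Y²] = (-7)²(0.25) + (-2)²(0.5625) + (3)²(0.0625) + (6)²(0.125) = 19.5625
Var(Y) = E[Y²] − (E[Y])² = 19.5625 − (-1.9375)² = 15.80859375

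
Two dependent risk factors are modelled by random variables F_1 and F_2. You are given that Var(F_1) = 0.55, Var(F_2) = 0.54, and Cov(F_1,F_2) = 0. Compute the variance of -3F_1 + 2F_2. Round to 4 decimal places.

Var(-3F_1 + 2F_2) = (-3)²·Var(F_1) + (2)²·Var(F_2) + 2·(-3)·(2)·Cov(F_1,F_2)
= 9·0.55 + 4·0.54 + -12·0 = 7.11

7.1100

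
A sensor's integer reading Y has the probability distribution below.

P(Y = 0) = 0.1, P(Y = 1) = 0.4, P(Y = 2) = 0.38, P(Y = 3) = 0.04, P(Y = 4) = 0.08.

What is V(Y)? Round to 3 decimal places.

1.000

E[Y] = (0)(0.1) + (1)(0.4) + (2)(0.38) + (3)(0.04) + (4)(0.08) = 1.6
E[Y²] = (0)²(0.1) + (1)²(0.4) + (2)²(0.38) + (3)²(0.04) + (4)²(0.08) = 3.56
V(Y) = E[Y²] − (E[Y])² = 3.56 − (1.6)² = 1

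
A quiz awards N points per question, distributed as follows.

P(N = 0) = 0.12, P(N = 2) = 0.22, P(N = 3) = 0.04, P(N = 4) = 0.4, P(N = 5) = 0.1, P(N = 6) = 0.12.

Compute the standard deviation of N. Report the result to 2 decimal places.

E[N] = (0)(0.12) + (2)(0.22) + (3)(0.04) + (4)(0.4) + (5)(0.1) + (6)(0.12) = 3.38
E[N²] = (0)²(0.12) + (2)²(0.22) + (3)²(0.04) + (4)²(0.4) + (5)²(0.1) + (6)²(0.12) = 14.46
V(N) = E[N²] − (E[N])² = 14.46 − (3.38)² = 3.0356
SD(N) = √3.0356 ≈ 1.74

1.74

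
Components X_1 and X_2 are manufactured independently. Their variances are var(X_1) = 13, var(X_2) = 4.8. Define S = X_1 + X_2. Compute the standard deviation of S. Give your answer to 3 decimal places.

4.219

By independence, var(S) = (1)²var(X_1) + (1)²var(X_2)
= (1)²·13 + (1)²·4.8 = 17.8
sd(S) = √17.8 ≈ 4.219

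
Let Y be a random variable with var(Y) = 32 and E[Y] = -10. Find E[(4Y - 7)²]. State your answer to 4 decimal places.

2721.0000

E[4Y - 7] = 4·-10 − 7 = -47
var(4Y - 7) = (4)²·32 = 512
E[(4Y - 7)²] = var((4Y - 7)) + (E[(4Y - 7)])² = 512 + (-47)² = 2721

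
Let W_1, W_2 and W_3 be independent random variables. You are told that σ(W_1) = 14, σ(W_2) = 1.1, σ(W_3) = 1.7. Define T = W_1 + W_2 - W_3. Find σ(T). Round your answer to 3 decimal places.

var(W_1) = 196, var(W_2) = 1.21, var(W_3) = 2.89
By independence, var(T) = (1)²var(W_1) + (1)²var(W_2) + (-1)²var(W_3)
= (1)²·196 + (1)²·1.21 + (-1)²·2.89 = 200.1
σ(T) = √200.1 ≈ 14.146

14.146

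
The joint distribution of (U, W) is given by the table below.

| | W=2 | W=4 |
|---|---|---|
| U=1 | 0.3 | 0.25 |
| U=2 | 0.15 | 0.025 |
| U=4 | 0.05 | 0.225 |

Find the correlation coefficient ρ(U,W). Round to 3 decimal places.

0.311

E[U] = 2,  E[W] = 3
E[UW] = 6.4
Cov(U,W) = E[UW] − E[U]E[W] = 6.4 − (2)(3) = 0.4
var(U) = 1.65,  var(W) = 1
ρ = 0.4 / √(1.65·1) ≈ 0.311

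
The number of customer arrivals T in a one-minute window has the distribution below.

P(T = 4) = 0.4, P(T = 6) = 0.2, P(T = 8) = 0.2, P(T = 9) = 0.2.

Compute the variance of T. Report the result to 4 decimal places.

E[T] = (4)(0.4) + (6)(0.2) + (8)(0.2) + (9)(0.2) = 6.2
E[T²] = (4)²(0.4) + (6)²(0.2) + (8)²(0.2) + (9)²(0.2) = 42.6
V(T) = E[T²] − (E[T])² = 42.6 − (6.2)² = 4.16

4.1600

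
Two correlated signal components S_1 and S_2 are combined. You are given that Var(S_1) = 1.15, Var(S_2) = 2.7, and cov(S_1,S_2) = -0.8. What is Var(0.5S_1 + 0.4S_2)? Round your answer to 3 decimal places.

Var(0.5S_1 + 0.4S_2) = (0.5)²·Var(S_1) + (0.4)²·Var(S_2) + 2·(0.5)·(0.4)·cov(S_1,S_2)
= 0.25·1.15 + 0.16·2.7 + 0.4·-0.8 = 0.3995

0.400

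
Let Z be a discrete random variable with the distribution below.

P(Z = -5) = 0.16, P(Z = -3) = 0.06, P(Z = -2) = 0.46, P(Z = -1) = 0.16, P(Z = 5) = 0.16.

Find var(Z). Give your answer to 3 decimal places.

E[Z] = (-5)(0.16) + (-3)(0.06) + (-2)(0.46) + (-1)(0.16) + (5)(0.16) = -1.26
E[Z²] = (-5)²(0.16) + (-3)²(0.06) + (-2)²(0.46) + (-1)²(0.16) + (5)²(0.16) = 10.54
var(Z) = E[Z²] − (E[Z])² = 10.54 − (-1.26)² = 8.9524

8.952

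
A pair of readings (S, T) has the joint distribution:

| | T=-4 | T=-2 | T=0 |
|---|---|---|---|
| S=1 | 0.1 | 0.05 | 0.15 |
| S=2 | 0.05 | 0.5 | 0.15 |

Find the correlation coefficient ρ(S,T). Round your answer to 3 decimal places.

-0.017

E[S] = 1.7,  E[T] = -1.7
E[ST] = -2.9
Cov(S,T) = E[ST] − E[S]E[T] = -2.9 − (1.7)(-1.7) = -0.01
Var(S) = 0.21,  Var(T) = 1.71
ρ = -0.01 / √(0.21·1.71) ≈ -0.017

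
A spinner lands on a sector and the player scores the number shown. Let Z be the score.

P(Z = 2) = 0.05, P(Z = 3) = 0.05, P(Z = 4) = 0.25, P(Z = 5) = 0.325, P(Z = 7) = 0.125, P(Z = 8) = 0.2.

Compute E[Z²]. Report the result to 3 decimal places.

31.700

E[Z²] = (2)²(0.05) + (3)²(0.05) + (4)²(0.25) + (5)²(0.325) + (7)²(0.125) + (8)²(0.2) = 31.7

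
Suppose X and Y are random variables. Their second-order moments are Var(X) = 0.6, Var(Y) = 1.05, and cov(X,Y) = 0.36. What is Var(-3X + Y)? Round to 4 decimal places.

4.2900

Var(-3X + Y) = (-3)²·Var(X) + (1)²·Var(Y) + 2·(-3)·(1)·cov(X,Y)
= 9·0.6 + 1·1.05 + -6·0.36 = 4.29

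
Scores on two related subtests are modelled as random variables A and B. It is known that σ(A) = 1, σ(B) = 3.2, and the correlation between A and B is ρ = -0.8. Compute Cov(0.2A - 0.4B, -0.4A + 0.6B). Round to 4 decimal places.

Var(A) = (1)² = 1;  Var(B) = (3.2)² = 10.24
Cov(A,B) = ρ·σ(A)·σ(B) = -0.8·1·3.2 = -2.56
Cov(0.2A - 0.4B, -0.4A + 0.6B) = (0.2)(-0.4)Var(A) + (-0.4)(0.6)Var(B) + [(0.2)(0.6) + (-0.4)(-0.4)]Cov(A,B)
= -0.08·1 + -0.24·10.24 + 0.28·-2.56 = -3.2544

-3.2544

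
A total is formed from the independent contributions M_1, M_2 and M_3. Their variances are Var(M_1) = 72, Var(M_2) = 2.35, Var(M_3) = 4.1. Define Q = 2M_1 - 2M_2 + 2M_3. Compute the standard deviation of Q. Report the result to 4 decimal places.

By independence, Var(Q) = (2)²Var(M_1) + (-2)²Var(M_2) + (2)²Var(M_3)
= (2)²·72 + (-2)²·2.35 + (2)²·4.1 = 313.8
SD(Q) = √313.8 ≈ 17.7144

17.7144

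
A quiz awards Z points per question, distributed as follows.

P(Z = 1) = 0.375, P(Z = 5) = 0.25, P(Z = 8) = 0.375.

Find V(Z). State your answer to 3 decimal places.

E[Z] = (1)(0.375) + (5)(0.25) + (8)(0.375) = 4.625
E[Z²] = (1)²(0.375) + (5)²(0.25) + (8)²(0.375) = 30.625
V(Z) = E[Z²] − (E[Z])² = 30.625 − (4.625)² = 9.234375

9.234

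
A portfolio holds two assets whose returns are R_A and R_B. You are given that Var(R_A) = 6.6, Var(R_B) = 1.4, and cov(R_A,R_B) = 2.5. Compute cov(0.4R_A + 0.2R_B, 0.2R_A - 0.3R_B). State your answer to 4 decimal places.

cov(0.4R_A + 0.2R_B, 0.2R_A - 0.3R_B) = (0.4)(0.2)Var(R_A) + (0.2)(-0.3)Var(R_B) + [(0.4)(-0.3) + (0.2)(0.2)]cov(R_A,R_B)
= 0.08·6.6 + -0.06·1.4 + -0.08·2.5 = 0.244

0.2440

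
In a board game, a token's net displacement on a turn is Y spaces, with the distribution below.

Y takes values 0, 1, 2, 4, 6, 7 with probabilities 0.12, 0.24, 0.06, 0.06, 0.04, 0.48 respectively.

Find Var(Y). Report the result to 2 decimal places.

8.76

E[Y] = (0)(0.12) + (1)(0.24) + (2)(0.06) + (4)(0.06) + (6)(0.04) + (7)(0.48) = 4.2
E[Y²] = (0)²(0.12) + (1)²(0.24) + (2)²(0.06) + (4)²(0.06) + (6)²(0.04) + (7)²(0.48) = 26.4
Var(Y) = E[Y²] − (E[Y])² = 26.4 − (4.2)² = 8.76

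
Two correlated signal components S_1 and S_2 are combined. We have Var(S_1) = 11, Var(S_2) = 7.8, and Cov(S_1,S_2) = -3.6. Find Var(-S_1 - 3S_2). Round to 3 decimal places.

Var(-S_1 - 3S_2) = (-1)²·Var(S_1) + (-3)²·Var(S_2) + 2·(-1)·(-3)·Cov(S_1,S_2)
= 1·11 + 9·7.8 + 6·-3.6 = 59.6

59.600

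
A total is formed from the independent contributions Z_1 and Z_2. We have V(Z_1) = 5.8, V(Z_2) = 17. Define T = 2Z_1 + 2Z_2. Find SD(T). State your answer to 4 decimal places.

9.5499

By independence, V(T) = (2)²V(Z_1) + (2)²V(Z_2)
= (2)²·5.8 + (2)²·17 = 91.2
SD(T) = √91.2 ≈ 9.5499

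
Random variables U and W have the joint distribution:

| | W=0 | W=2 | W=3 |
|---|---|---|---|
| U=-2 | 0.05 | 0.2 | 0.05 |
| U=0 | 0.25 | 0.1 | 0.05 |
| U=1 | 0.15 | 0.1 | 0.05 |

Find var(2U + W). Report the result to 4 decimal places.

5.5275

E[U] = -0.3,  E[W] = 1.25,  E[UW] = -0.75
var(U) = 1.5 − (-0.3)² = 1.41;  var(W) = 2.95 − (1.25)² = 1.3875
Cov(U,W) = -0.75 − (-0.3)(1.25) = -0.375
var(2U + W) = (2)²·1.41 + (1)²·1.3875 + 2·(2)·(1)·-0.375 = 5.5275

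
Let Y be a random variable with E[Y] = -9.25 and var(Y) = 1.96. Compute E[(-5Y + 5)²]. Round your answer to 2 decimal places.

E[-5Y + 5] = -5·-9.25 + 5 = 51.25
var(-5Y + 5) = (-5)²·1.96 = 49
E[(-5Y + 5)²] = var((-5Y + 5)) + (E[(-5Y + 5)])² = 49 + (51.25)² = 2675.5625

2675.56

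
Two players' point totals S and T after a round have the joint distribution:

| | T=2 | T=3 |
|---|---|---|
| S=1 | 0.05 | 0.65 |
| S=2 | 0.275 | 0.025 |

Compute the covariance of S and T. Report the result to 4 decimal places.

-0.1775

E[S] = 1.3,  E[T] = 2.675
E[ST] = 3.3
Cov(S,T) = E[ST] − E[S]E[T] = 3.3 − (1.3)(2.675) = -0.1775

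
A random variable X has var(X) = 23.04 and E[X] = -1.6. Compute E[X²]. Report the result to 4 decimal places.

25.6000

E[X²] = var(X) + (E[X])² = 23.04 + (-1.6)² = 25.6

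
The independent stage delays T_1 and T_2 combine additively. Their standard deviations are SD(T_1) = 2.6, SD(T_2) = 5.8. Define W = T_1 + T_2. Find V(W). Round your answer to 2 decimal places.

40.40

V(T_1) = 6.76, V(T_2) = 33.64
By independence, V(W) = (1)²V(T_1) + (1)²V(T_2)
= (1)²·6.76 + (1)²·33.64 = 40.4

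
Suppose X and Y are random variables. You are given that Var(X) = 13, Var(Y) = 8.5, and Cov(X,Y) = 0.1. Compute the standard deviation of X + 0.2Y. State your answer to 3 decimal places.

Var(X + 0.2Y) = (1)²·Var(X) + (0.2)²·Var(Y) + 2·(1)·(0.2)·Cov(X,Y)
= 1·13 + 0.04·8.5 + 0.4·0.1 = 13.38
σ(X + 0.2Y) = √13.38 ≈ 3.658

3.658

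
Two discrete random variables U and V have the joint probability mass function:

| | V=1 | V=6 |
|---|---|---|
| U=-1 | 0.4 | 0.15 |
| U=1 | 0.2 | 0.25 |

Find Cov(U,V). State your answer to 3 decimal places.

0.700

E[U] = -0.1,  E[V] = 3
E[UV] = 0.4
Cov(U,V) = E[UV] − E[U]E[V] = 0.4 − (-0.1)(3) = 0.7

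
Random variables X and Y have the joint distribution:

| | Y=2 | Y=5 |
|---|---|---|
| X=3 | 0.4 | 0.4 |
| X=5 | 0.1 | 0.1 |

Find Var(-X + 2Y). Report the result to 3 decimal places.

9.640

E[X] = 3.4,  E[Y] = 3.5,  E[XY] = 11.9
Var(X) = 12.2 − (3.4)² = 0.64;  Var(Y) = 14.5 − (3.5)² = 2.25
Cov(X,Y) = 11.9 − (3.4)(3.5) = 0
Var(-X + 2Y) = (-1)²·0.64 + (2)²·2.25 + 2·(-1)·(2)·0 = 9.64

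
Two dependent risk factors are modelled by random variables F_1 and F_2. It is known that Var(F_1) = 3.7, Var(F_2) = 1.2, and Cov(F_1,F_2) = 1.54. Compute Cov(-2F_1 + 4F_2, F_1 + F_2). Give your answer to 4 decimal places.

Cov(-2F_1 + 4F_2, F_1 + F_2) = (-2)(1)Var(F_1) + (4)(1)Var(F_2) + [(-2)(1) + (4)(1)]Cov(F_1,F_2)
= -2·3.7 + 4·1.2 + 2·1.54 = 0.48

0.4800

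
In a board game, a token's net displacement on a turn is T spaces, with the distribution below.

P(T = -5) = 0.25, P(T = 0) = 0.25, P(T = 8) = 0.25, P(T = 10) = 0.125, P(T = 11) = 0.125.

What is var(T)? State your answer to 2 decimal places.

E[T] = (-5)(0.25) + (0)(0.25) + (8)(0.25) + (10)(0.125) + (11)(0.125) = 3.375
E[T²] = (-5)²(0.25) + (0)²(0.25) + (8)²(0.25) + (10)²(0.125) + (11)²(0.125) = 49.875
var(T) = E[T²] − (E[T])² = 49.875 − (3.375)² = 38.484375

38.48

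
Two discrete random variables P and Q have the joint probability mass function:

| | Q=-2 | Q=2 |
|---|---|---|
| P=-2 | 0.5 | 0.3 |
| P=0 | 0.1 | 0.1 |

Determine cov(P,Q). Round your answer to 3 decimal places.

0.160

E[P] = -1.6,  E[Q] = -0.4
E[PQ] = 0.8
cov(P,Q) = E[PQ] − E[P]E[Q] = 0.8 − (-1.6)(-0.4) = 0.16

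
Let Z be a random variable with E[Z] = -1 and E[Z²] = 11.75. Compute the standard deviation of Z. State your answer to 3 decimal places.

3.279

V(Z) = 11.75 − (-1)² = 10.75
SD(Z) = √10.75 ≈ 3.279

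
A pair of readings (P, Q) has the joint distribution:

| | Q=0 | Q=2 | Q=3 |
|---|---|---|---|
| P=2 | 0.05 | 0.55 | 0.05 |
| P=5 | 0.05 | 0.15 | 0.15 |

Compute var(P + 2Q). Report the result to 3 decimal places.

5.048

E[P] = 3.05,  E[Q] = 2,  E[PQ] = 6.25
var(P) = 11.35 − (3.05)² = 2.0475;  var(Q) = 4.6 − (2)² = 0.6
Cov(P,Q) = 6.25 − (3.05)(2) = 0.15
var(P + 2Q) = (1)²·2.0475 + (2)²·0.6 + 2·(1)·(2)·0.15 = 5.0475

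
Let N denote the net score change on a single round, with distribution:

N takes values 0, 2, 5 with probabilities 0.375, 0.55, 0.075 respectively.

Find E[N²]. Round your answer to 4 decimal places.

4.0750

E[N²] = (0)²(0.375) + (2)²(0.55) + (5)²(0.075) = 4.075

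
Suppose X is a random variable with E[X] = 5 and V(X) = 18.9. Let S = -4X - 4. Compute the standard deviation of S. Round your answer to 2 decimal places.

17.39

V(-4X - 4) = (-4)²·18.9 = 302.4
SD(S) = √302.4 ≈ 17.39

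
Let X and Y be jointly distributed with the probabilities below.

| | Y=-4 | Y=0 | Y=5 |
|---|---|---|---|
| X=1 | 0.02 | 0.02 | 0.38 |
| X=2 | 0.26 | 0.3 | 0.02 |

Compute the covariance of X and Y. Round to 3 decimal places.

-1.450

E[X] = 1.58,  E[Y] = 0.88
E[XY] = -0.06
Cov(X,Y) = E[XY] − E[X]E[Y] = -0.06 − (1.58)(0.88) = -1.4504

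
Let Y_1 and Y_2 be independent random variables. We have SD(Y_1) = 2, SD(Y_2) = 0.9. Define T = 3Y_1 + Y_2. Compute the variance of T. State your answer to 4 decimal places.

36.8100

Var(Y_1) = 4, Var(Y_2) = 0.81
By independence, Var(T) = (3)²Var(Y_1) + (1)²Var(Y_2)
= (3)²·4 + (1)²·0.81 = 36.81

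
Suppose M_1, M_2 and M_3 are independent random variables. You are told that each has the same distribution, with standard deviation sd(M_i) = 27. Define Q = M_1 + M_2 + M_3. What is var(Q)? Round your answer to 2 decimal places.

2187.00

var(M_i) = (27)² = 729
By independence, var(Q) = (1)²var(M_1) + (1)²var(M_2) + (1)²var(M_3)
= (1)²·729 + (1)²·729 + (1)²·729 = 2187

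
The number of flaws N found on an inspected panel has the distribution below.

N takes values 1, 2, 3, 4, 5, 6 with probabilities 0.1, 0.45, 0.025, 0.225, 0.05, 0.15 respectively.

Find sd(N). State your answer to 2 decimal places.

1.62

E[N] = (1)(0.1) + (2)(0.45) + (3)(0.025) + (4)(0.225) + (5)(0.05) + (6)(0.15) = 3.125
E[N²] = (1)²(0.1) + (2)²(0.45) + (3)²(0.025) + (4)²(0.225) + (5)²(0.05) + (6)²(0.15) = 12.375
var(N) = E[N²] − (E[N])² = 12.375 − (3.125)² = 2.609375
sd(N) = √2.609375 ≈ 1.62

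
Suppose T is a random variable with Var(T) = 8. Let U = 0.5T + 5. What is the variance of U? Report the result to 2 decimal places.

2.00

Var(0.5T + 5) = (0.5)²·Var(T) = 0.25·8 = 2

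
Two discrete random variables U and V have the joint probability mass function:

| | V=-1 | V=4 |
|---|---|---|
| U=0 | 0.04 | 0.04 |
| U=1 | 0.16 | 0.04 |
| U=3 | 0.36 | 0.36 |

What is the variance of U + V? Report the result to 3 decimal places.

E[U] = 2.36,  E[V] = 1.2,  E[UV] = 3.24
Var(U) = 6.68 − (2.36)² = 1.1104;  Var(V) = 7.6 − (1.2)² = 6.16
Cov(U,V) = 3.24 − (2.36)(1.2) = 0.408
Var(U + V) = (1)²·1.1104 + (1)²·6.16 + 2·(1)·(1)·0.408 = 8.0864

8.086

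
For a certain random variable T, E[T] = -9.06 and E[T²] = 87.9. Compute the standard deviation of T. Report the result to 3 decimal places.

var(T) = 87.9 − (-9.06)² = 5.8164
sd(T) = √5.8164 ≈ 2.412

2.412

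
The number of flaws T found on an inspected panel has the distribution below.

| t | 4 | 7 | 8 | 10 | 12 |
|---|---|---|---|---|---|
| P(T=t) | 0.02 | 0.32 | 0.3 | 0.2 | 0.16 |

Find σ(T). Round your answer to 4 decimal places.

1.8948

E[T] = (4)(0.02) + (7)(0.32) + (8)(0.3) + (10)(0.2) + (12)(0.16) = 8.64
E[T²] = (4)²(0.02) + (7)²(0.32) + (8)²(0.3) + (10)²(0.2) + (12)²(0.16) = 78.24
V(T) = E[T²] − (E[T])² = 78.24 − (8.64)² = 3.5904
σ(T) = √3.5904 ≈ 1.8948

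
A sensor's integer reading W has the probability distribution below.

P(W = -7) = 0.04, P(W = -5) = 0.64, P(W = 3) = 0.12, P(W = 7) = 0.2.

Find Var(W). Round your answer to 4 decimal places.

E[W] = (-7)(0.04) + (-5)(0.64) + (3)(0.12) + (7)(0.2) = -1.72
E[W²] = (-7)²(0.04) + (-5)²(0.64) + (3)²(0.12) + (7)²(0.2) = 28.84
Var(W) = E[W²] − (E[W])² = 28.84 − (-1.72)² = 25.8816

25.8816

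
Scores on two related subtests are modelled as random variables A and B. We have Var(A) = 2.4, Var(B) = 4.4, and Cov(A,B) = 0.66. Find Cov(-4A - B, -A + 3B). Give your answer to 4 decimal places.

-10.8600

Cov(-4A - B, -A + 3B) = (-4)(-1)Var(A) + (-1)(3)Var(B) + [(-4)(3) + (-1)(-1)]Cov(A,B)
= 4·2.4 + -3·4.4 + -11·0.66 = -10.86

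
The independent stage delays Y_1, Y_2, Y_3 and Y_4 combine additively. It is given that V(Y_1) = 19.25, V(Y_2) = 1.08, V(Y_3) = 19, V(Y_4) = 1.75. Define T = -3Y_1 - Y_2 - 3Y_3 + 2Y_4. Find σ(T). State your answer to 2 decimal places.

18.77

By independence, V(T) = (-3)²V(Y_1) + (-1)²V(Y_2) + (-3)²V(Y_3) + (2)²V(Y_4)
= (-3)²·19.25 + (-1)²·1.08 + (-3)²·19 + (2)²·1.75 = 352.33
σ(T) = √352.33 ≈ 18.77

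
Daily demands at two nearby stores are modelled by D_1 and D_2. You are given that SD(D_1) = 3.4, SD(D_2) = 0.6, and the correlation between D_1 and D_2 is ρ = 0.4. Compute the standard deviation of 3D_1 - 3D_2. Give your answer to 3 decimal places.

9.622

Var(D_1) = (3.4)² = 11.56;  Var(D_2) = (0.6)² = 0.36
Cov(D_1,D_2) = ρ·SD(D_1)·SD(D_2) = 0.4·3.4·0.6 = 0.816
Var(3D_1 - 3D_2) = (3)²·Var(D_1) + (-3)²·Var(D_2) + 2·(3)·(-3)·Cov(D_1,D_2)
= 9·11.56 + 9·0.36 + -18·0.816 = 92.592
SD(3D_1 - 3D_2) = √92.592 ≈ 9.622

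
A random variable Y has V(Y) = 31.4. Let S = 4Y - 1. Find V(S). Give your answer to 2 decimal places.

V(4Y - 1) = (4)²·V(Y) = 16·31.4 = 502.4

502.40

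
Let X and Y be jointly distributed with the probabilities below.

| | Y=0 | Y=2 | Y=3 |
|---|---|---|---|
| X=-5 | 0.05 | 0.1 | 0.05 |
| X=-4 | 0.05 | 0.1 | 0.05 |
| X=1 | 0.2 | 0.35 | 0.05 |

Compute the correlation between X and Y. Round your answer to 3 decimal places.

E[X] = -1.2,  E[Y] = 1.55
E[XY] = -2.3
Cov(X,Y) = E[XY] − E[X]E[Y] = -2.3 − (-1.2)(1.55) = -0.44
Var(X) = 7.36,  Var(Y) = 1.1475
ρ = -0.44 / √(7.36·1.1475) ≈ -0.151

-0.151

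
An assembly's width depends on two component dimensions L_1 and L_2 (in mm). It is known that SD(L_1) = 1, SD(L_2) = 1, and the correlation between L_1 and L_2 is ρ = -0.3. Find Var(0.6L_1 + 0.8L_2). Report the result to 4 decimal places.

Var(L_1) = (1)² = 1;  Var(L_2) = (1)² = 1
Cov(L_1,L_2) = ρ·SD(L_1)·SD(L_2) = -0.3·1·1 = -0.3
Var(0.6L_1 + 0.8L_2) = (0.6)²·Var(L_1) + (0.8)²·Var(L_2) + 2·(0.6)·(0.8)·Cov(L_1,L_2)
= 0.36·1 + 0.64·1 + 0.96·-0.3 = 0.712

0.7120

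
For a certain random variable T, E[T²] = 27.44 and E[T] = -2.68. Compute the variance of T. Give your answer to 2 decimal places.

20.26

V(T) = 27.44 − (-2.68)² = 20.2576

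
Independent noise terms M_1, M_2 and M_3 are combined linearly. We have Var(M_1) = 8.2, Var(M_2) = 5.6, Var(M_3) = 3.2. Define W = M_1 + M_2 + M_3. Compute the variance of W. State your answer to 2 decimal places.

17.00

By independence, Var(W) = (1)²Var(M_1) + (1)²Var(M_2) + (1)²Var(M_3)
= (1)²·8.2 + (1)²·5.6 + (1)²·3.2 = 17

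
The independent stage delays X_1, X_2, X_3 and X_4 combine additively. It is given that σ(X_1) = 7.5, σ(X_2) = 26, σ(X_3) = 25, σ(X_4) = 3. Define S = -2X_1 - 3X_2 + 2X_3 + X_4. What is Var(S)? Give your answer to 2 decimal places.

Var(X_1) = 56.25, Var(X_2) = 676, Var(X_3) = 625, Var(X_4) = 9
By independence, Var(S) = (-2)²Var(X_1) + (-3)²Var(X_2) + (2)²Var(X_3) + (1)²Var(X_4)
= (-2)²·56.25 + (-3)²·676 + (2)²·625 + (1)²·9 = 8818

8818.00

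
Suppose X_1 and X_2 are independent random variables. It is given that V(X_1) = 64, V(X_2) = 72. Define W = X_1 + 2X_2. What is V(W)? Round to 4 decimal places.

352.0000

By independence, V(W) = (1)²V(X_1) + (2)²V(X_2)
= (1)²·64 + (2)²·72 = 352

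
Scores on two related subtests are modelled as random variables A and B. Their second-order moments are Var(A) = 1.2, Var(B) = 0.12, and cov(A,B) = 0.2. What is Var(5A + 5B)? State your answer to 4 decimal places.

Var(5A + 5B) = (5)²·Var(A) + (5)²·Var(B) + 2·(5)·(5)·cov(A,B)
= 25·1.2 + 25·0.12 + 50·0.2 = 43

43.0000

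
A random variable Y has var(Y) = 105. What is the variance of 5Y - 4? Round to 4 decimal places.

var(5Y - 4) = (5)²·var(Y) = 25·105 = 2625

2625.0000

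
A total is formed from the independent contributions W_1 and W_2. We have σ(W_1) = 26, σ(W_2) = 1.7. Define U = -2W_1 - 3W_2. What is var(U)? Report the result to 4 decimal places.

2730.0100

var(W_1) = 676, var(W_2) = 2.89
By independence, var(U) = (-2)²var(W_1) + (-3)²var(W_2)
= (-2)²·676 + (-3)²·2.89 = 2730.01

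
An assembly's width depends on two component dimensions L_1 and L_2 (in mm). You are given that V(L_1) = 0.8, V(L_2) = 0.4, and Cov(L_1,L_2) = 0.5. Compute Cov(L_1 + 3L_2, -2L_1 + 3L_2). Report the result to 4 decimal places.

0.5000

Cov(L_1 + 3L_2, -2L_1 + 3L_2) = (1)(-2)V(L_1) + (3)(3)V(L_2) + [(1)(3) + (3)(-2)]Cov(L_1,L_2)
= -2·0.8 + 9·0.4 + -3·0.5 = 0.5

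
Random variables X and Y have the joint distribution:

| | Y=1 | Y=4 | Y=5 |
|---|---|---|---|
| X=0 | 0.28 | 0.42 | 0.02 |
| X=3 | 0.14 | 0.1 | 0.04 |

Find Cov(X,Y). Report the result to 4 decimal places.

-0.1320

E[X] = 0.84,  E[Y] = 2.8
E[XY] = 2.22
Cov(X,Y) = E[XY] − E[X]E[Y] = 2.22 − (0.84)(2.8) = -0.132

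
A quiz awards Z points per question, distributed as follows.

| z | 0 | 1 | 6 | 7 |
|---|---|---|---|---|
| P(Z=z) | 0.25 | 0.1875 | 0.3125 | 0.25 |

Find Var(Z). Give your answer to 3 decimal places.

E[Z] = (0)(0.25) + (1)(0.1875) + (6)(0.3125) + (7)(0.25) = 3.8125
E[Z²] = (0)²(0.25) + (1)²(0.1875) + (6)²(0.3125) + (7)²(0.25) = 23.6875
Var(Z) = E[Z²] − (E[Z])² = 23.6875 − (3.8125)² = 9.15234375

9.152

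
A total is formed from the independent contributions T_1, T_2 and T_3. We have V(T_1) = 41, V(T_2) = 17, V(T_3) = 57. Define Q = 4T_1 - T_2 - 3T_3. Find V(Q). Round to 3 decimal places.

By independence, V(Q) = (4)²V(T_1) + (-1)²V(T_2) + (-3)²V(T_3)
= (4)²·41 + (-1)²·17 + (-3)²·57 = 1186

1186.000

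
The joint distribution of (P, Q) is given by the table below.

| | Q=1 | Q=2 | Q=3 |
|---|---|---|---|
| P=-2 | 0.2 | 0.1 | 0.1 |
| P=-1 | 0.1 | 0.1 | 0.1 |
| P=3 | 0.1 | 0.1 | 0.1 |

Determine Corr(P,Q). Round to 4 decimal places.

0.1015

E[P] = -0.2,  E[Q] = 1.9
E[PQ] = -0.2
Cov(P,Q) = E[PQ] − E[P]E[Q] = -0.2 − (-0.2)(1.9) = 0.18
V(P) = 4.56,  V(Q) = 0.69
ρ = 0.18 / √(4.56·0.69) ≈ 0.1015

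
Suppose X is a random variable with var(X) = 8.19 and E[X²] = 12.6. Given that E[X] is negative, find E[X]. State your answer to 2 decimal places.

(E[X])² = E[X²] − var(X) = 12.6 − 8.19 = 4.41
E[X] = −√4.41 = -2.1

-2.10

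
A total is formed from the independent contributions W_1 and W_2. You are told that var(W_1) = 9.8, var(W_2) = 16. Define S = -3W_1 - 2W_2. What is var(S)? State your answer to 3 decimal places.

152.200

By independence, var(S) = (-3)²var(W_1) + (-2)²var(W_2)
= (-3)²·9.8 + (-2)²·16 = 152.2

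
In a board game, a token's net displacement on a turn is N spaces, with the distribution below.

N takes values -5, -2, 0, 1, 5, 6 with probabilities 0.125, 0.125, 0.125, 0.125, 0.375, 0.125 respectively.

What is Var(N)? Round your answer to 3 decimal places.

E[N] = (-5)(0.125) + (-2)(0.125) + (0)(0.125) + (1)(0.125) + (5)(0.375) + (6)(0.125) = 1.875
E[N²] = (-5)²(0.125) + (-2)²(0.125) + (0)²(0.125) + (1)²(0.125) + (5)²(0.375) + (6)²(0.125) = 17.625
Var(N) = E[N²] − (E[N])² = 17.625 − (1.875)² = 14.109375

14.109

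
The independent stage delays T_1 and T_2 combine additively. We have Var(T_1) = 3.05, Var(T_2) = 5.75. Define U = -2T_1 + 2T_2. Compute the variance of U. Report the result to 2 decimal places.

By independence, Var(U) = (-2)²Var(T_1) + (2)²Var(T_2)
= (-2)²·3.05 + (2)²·5.75 = 35.2

35.20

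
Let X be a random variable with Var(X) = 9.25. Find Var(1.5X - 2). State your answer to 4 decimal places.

20.8125

Var(1.5X - 2) = (1.5)²·Var(X) = 2.25·9.25 = 20.8125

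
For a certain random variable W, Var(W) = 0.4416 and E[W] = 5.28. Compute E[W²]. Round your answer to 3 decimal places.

28.320

E[W²] = Var(W) + (E[W])² = 0.4416 + (5.28)² = 28.32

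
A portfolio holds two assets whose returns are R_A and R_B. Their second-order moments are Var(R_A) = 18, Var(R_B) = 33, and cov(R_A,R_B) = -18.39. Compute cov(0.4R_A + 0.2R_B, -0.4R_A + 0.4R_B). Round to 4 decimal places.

cov(0.4R_A + 0.2R_B, -0.4R_A + 0.4R_B) = (0.4)(-0.4)Var(R_A) + (0.2)(0.4)Var(R_B) + [(0.4)(0.4) + (0.2)(-0.4)]cov(R_A,R_B)
= -0.16·18 + 0.08·33 + 0.08·-18.39 = -1.7112

-1.7112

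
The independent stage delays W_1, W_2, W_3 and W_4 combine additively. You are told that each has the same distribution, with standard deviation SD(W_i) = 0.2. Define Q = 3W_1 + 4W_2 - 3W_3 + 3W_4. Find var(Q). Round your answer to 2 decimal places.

var(W_i) = (0.2)² = 0.04
By independence, var(Q) = (3)²var(W_1) + (4)²var(W_2) + (-3)²var(W_3) + (3)²var(W_4)
= (3)²·0.04 + (4)²·0.04 + (-3)²·0.04 + (3)²·0.04 = 1.72

1.72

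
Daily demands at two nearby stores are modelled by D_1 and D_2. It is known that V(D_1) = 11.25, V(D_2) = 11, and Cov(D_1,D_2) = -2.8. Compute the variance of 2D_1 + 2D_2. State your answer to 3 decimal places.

V(2D_1 + 2D_2) = (2)²·V(D_1) + (2)²·V(D_2) + 2·(2)·(2)·Cov(D_1,D_2)
= 4·11.25 + 4·11 + 8·-2.8 = 66.6

66.600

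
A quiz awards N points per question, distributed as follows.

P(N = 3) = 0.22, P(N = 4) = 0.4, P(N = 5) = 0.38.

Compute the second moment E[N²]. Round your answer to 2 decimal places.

17.88

E[N²] = (3)²(0.22) + (4)²(0.4) + (5)²(0.38) = 17.88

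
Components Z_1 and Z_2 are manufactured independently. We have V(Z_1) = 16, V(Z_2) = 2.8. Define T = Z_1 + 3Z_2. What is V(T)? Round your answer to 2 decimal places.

By independence, V(T) = (1)²V(Z_1) + (3)²V(Z_2)
= (1)²·16 + (3)²·2.8 = 41.2

41.20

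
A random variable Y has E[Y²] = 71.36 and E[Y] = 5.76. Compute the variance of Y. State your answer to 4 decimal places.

Var(Y) = 71.36 − (5.76)² = 38.1824

38.1824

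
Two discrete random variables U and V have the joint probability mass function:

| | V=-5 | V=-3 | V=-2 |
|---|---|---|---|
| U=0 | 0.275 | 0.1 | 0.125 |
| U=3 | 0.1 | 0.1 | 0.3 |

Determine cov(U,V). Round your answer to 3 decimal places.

E[U] = 1.5,  E[V] = -3.325
E[UV] = -4.2
cov(U,V) = E[UV] − E[U]E[V] = -4.2 − (1.5)(-3.325) = 0.7875

0.788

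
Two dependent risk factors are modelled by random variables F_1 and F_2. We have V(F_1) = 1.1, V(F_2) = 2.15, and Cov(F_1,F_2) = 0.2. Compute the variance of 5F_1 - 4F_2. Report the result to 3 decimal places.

V(5F_1 - 4F_2) = (5)²·V(F_1) + (-4)²·V(F_2) + 2·(5)·(-4)·Cov(F_1,F_2)
= 25·1.1 + 16·2.15 + -40·0.2 = 53.9

53.900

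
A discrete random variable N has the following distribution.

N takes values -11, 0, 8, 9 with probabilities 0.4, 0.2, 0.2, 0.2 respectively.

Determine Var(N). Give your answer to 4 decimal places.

76.4000

E[N] = (-11)(0.4) + (0)(0.2) + (8)(0.2) + (9)(0.2) = -1
E[N²] = (-11)²(0.4) + (0)²(0.2) + (8)²(0.2) + (9)²(0.2) = 77.4
Var(N) = E[N²] − (E[N])² = 77.4 − (-1)² = 76.4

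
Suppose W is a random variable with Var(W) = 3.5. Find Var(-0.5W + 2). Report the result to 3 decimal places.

0.875

Var(-0.5W + 2) = (-0.5)²·Var(W) = 0.25·3.5 = 0.875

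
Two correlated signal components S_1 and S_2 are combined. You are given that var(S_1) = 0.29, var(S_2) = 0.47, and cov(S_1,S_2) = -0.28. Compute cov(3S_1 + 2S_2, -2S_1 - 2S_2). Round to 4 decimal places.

-0.8200

cov(3S_1 + 2S_2, -2S_1 - 2S_2) = (3)(-2)var(S_1) + (2)(-2)var(S_2) + [(3)(-2) + (2)(-2)]cov(S_1,S_2)
= -6·0.29 + -4·0.47 + -10·-0.28 = -0.82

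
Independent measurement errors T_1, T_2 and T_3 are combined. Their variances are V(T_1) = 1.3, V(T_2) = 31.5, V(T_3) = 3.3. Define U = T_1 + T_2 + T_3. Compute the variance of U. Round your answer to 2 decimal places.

36.10

By independence, V(U) = (1)²V(T_1) + (1)²V(T_2) + (1)²V(T_3)
= (1)²·1.3 + (1)²·31.5 + (1)²·3.3 = 36.1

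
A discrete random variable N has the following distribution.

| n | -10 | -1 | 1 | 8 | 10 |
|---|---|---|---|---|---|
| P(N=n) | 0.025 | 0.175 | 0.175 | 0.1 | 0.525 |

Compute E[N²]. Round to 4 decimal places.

61.7500

E[N²] = (-10)²(0.025) + (-1)²(0.175) + (1)²(0.175) + (8)²(0.1) + (10)²(0.525) = 61.75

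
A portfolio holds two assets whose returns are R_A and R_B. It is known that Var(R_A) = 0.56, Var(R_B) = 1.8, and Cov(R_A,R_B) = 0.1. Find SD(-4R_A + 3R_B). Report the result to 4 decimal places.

Var(-4R_A + 3R_B) = (-4)²·Var(R_A) + (3)²·Var(R_B) + 2·(-4)·(3)·Cov(R_A,R_B)
= 16·0.56 + 9·1.8 + -24·0.1 = 22.76
SD(-4R_A + 3R_B) = √22.76 ≈ 4.7707

4.7707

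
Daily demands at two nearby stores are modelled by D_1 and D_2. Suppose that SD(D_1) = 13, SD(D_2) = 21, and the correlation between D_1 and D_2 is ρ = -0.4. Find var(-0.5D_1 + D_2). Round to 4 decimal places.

var(D_1) = (13)² = 169;  var(D_2) = (21)² = 441
Cov(D_1,D_2) = ρ·SD(D_1)·SD(D_2) = -0.4·13·21 = -109.2
var(-0.5D_1 + D_2) = (-0.5)²·var(D_1) + (1)²·var(D_2) + 2·(-0.5)·(1)·Cov(D_1,D_2)
= 0.25·169 + 1·441 + -1·-109.2 = 592.45

592.4500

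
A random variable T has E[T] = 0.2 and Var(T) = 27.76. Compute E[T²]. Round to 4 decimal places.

E[T²] = Var(T) + (E[T])² = 27.76 + (0.2)² = 27.8

27.8000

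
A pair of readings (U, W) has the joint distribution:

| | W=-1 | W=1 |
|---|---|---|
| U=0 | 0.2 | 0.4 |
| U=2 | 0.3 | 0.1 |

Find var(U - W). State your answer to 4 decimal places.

E[U] = 0.8,  E[W] = 0,  E[UW] = -0.4
var(U) = 1.6 − (0.8)² = 0.96;  var(W) = 1 − (0)² = 1
Cov(U,W) = -0.4 − (0.8)(0) = -0.4
var(U - W) = (1)²·0.96 + (-1)²·1 + 2·(1)·(-1)·-0.4 = 2.76

2.7600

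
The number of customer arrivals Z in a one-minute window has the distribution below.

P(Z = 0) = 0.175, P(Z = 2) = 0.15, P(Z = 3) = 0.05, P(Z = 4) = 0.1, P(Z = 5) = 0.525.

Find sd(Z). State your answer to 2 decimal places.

E[Z] = (0)(0.175) + (2)(0.15) + (3)(0.05) + (4)(0.1) + (5)(0.525) = 3.475
E[Z²] = (0)²(0.175) + (2)²(0.15) + (3)²(0.05) + (4)²(0.1) + (5)²(0.525) = 15.775
var(Z) = E[Z²] − (E[Z])² = 15.775 − (3.475)² = 3.699375
sd(Z) = √3.699375 ≈ 1.92

1.92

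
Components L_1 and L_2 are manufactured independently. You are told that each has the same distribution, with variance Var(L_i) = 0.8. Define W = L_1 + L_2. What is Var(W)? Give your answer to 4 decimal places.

By independence, Var(W) = (1)²Var(L_1) + (1)²Var(L_2)
= (1)²·0.8 + (1)²·0.8 = 1.6

1.6000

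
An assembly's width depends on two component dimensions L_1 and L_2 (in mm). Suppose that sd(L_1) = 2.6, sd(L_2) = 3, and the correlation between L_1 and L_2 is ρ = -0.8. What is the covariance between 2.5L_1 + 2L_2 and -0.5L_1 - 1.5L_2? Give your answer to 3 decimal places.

-5.810

var(L_1) = (2.6)² = 6.76;  var(L_2) = (3)² = 9
cov(L_1,L_2) = ρ·sd(L_1)·sd(L_2) = -0.8·2.6·3 = -6.24
cov(2.5L_1 + 2L_2, -0.5L_1 - 1.5L_2) = (2.5)(-0.5)var(L_1) + (2)(-1.5)var(L_2) + [(2.5)(-1.5) + (2)(-0.5)]cov(L_1,L_2)
= -1.25·6.76 + -3·9 + -4.75·-6.24 = -5.81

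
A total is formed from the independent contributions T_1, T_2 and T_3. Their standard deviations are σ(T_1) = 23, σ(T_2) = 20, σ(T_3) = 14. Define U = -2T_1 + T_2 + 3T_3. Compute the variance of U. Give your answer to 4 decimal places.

4280.0000

var(T_1) = 529, var(T_2) = 400, var(T_3) = 196
By independence, var(U) = (-2)²var(T_1) + (1)²var(T_2) + (3)²var(T_3)
= (-2)²·529 + (1)²·400 + (3)²·196 = 4280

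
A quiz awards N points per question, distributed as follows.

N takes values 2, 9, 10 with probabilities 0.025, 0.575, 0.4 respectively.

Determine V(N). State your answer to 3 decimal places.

E[N] = (2)(0.025) + (9)(0.575) + (10)(0.4) = 9.225
E[N²] = (2)²(0.025) + (9)²(0.575) + (10)²(0.4) = 86.675
V(N) = E[N²] − (E[N])² = 86.675 − (9.225)² = 1.574375

1.574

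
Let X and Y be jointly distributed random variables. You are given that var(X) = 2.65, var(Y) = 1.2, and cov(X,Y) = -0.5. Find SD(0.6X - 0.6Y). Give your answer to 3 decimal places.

1.321

var(0.6X - 0.6Y) = (0.6)²·var(X) + (-0.6)²·var(Y) + 2·(0.6)·(-0.6)·cov(X,Y)
= 0.36·2.65 + 0.36·1.2 + -0.72·-0.5 = 1.746
SD(0.6X - 0.6Y) = √1.746 ≈ 1.321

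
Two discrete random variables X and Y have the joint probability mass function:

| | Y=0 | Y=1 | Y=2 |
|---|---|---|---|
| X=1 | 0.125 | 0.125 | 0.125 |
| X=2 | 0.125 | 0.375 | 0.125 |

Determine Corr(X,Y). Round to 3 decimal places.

0.000

E[X] = 1.625,  E[Y] = 1
E[XY] = 1.625
Cov(X,Y) = E[XY] − E[X]E[Y] = 1.625 − (1.625)(1) = 0
var(X) = 0.234375,  var(Y) = 0.5
ρ = 0 / √(0.234375·0.5) ≈ 0.000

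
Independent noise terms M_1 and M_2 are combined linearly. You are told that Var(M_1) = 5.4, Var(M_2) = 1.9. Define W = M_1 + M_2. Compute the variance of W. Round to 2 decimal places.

By independence, Var(W) = (1)²Var(M_1) + (1)²Var(M_2)
= (1)²·5.4 + (1)²·1.9 = 7.3

7.30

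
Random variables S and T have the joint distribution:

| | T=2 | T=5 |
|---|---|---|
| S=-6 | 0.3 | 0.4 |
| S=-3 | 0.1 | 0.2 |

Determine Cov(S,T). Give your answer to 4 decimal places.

0.1800

E[S] = -5.1,  E[T] = 3.8
E[ST] = -19.2
Cov(S,T) = E[ST] − E[S]E[T] = -19.2 − (-5.1)(3.8) = 0.18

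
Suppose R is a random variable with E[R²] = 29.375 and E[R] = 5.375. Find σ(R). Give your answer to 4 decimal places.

0.6960

var(R) = 29.375 − (5.375)² = 0.484375
σ(R) = √0.484375 ≈ 0.6960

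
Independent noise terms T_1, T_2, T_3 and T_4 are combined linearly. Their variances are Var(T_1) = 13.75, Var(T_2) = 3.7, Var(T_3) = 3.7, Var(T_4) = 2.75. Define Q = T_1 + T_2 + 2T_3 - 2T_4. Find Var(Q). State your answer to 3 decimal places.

43.250

By independence, Var(Q) = (1)²Var(T_1) + (1)²Var(T_2) + (2)²Var(T_3) + (-2)²Var(T_4)
= (1)²·13.75 + (1)²·3.7 + (2)²·3.7 + (-2)²·2.75 = 43.25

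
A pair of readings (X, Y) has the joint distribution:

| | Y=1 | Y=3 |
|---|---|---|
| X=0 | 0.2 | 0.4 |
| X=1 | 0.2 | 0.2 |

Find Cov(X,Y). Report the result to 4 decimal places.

E[X] = 0.4,  E[Y] = 2.2
E[XY] = 0.8
Cov(X,Y) = E[XY] − E[X]E[Y] = 0.8 − (0.4)(2.2) = -0.08

-0.0800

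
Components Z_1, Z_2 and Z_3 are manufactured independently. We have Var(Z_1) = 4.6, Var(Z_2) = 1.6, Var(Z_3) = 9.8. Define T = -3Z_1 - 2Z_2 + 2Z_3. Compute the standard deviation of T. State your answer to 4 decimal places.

By independence, Var(T) = (-3)²Var(Z_1) + (-2)²Var(Z_2) + (2)²Var(Z_3)
= (-3)²·4.6 + (-2)²·1.6 + (2)²·9.8 = 87
SD(T) = √87 ≈ 9.3274

9.3274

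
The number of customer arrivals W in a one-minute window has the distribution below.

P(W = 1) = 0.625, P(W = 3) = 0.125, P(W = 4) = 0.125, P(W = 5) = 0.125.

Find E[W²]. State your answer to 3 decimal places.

E[W²] = (1)²(0.625) + (3)²(0.125) + (4)²(0.125) + (5)²(0.125) = 6.875

6.875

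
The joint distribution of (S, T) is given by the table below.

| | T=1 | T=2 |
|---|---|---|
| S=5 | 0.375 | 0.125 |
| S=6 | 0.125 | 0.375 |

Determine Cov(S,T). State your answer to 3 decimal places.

E[S] = 5.5,  E[T] = 1.5
E[ST] = 8.375
Cov(S,T) = E[ST] − E[S]E[T] = 8.375 − (5.5)(1.5) = 0.125

0.125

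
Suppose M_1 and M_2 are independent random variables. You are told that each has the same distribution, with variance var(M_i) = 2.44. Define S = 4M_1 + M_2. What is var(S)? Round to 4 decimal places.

41.4800

By independence, var(S) = (4)²var(M_1) + (1)²var(M_2)
= (4)²·2.44 + (1)²·2.44 = 41.48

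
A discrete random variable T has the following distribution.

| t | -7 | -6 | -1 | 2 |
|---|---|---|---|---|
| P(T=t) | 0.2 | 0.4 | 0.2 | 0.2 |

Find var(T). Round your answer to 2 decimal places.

E[T] = (-7)(0.2) + (-6)(0.4) + (-1)(0.2) + (2)(0.2) = -3.6
E[T²] = (-7)²(0.2) + (-6)²(0.4) + (-1)²(0.2) + (2)²(0.2) = 25.2
var(T) = E[T²] − (E[T])² = 25.2 − (-3.6)² = 12.24

12.24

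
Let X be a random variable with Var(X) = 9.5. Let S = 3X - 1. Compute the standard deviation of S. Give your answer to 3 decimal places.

Var(3X - 1) = (3)²·9.5 = 85.5
SD(S) = √85.5 ≈ 9.247

9.247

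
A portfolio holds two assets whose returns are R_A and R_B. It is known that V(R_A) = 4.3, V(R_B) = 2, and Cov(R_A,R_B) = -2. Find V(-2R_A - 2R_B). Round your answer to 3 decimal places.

V(-2R_A - 2R_B) = (-2)²·V(R_A) + (-2)²·V(R_B) + 2·(-2)·(-2)·Cov(R_A,R_B)
= 4·4.3 + 4·2 + 8·-2 = 9.2

9.200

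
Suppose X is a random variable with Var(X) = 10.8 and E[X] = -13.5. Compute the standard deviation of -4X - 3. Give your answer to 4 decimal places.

13.1453

Var(-4X - 3) = (-4)²·10.8 = 172.8
SD(-4X - 3) = √172.8 ≈ 13.1453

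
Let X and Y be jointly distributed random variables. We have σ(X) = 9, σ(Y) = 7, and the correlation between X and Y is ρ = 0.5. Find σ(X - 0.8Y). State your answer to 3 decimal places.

Var(X) = (9)² = 81;  Var(Y) = (7)² = 49
Cov(X,Y) = ρ·σ(X)·σ(Y) = 0.5·9·7 = 31.5
Var(X - 0.8Y) = (1)²·Var(X) + (-0.8)²·Var(Y) + 2·(1)·(-0.8)·Cov(X,Y)
= 1·81 + 0.64·49 + -1.6·31.5 = 61.96
σ(X - 0.8Y) = √61.96 ≈ 7.871

7.871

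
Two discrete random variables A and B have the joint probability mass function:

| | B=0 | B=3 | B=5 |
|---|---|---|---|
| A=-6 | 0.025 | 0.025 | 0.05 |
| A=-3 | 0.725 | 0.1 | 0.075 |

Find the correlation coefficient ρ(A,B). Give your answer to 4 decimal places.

-0.4160

E[A] = -3.3,  E[B] = 1
E[AB] = -3.975
cov(A,B) = E[AB] − E[A]E[B] = -3.975 − (-3.3)(1) = -0.675
V(A) = 0.81,  V(B) = 3.25
ρ = -0.675 / √(0.81·3.25) ≈ -0.4160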